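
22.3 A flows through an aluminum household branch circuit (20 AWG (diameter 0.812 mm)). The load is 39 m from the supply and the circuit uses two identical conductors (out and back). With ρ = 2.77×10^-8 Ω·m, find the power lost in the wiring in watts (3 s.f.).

2070 W

A = π(0.812/2 mm)² = π(4.0600e-04 m)² = 5.178e-07 m²
Total conductor length (both ways) L = 2 × 39 = 78 m
R = ρL/A = (2.77×10^-8)(78)/(5.178e-07) = 4.172 Ω
P = I²R = (22.3)² × 4.172 = 2070 W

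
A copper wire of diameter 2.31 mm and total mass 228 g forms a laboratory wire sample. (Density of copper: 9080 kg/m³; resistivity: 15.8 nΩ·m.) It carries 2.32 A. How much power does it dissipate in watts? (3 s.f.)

0.122 W

ρ = 15.8 nΩ·m = 1.58×10^-8 Ω·m
A = π(d/2)² = π(1.1550e-03 m)² = 4.1910e-06 m²
L = m/(density·A) = 0.228/(9080×4.1910e-06) = 5.991 m
R = ρL/A = (1.58×10^-8)(5.991)/(4.1910e-06) = 0.02259 Ω
P = I²R = (2.32)² × 0.02259 = 0.122 W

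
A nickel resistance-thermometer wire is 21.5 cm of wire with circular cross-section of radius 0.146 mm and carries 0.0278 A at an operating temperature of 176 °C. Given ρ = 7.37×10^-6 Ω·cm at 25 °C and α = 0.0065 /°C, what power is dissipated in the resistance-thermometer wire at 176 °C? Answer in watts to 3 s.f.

3.62×10^-4 W

ρ = 7.37×10^-6 Ω·cm = 7.37×10^-8 Ω·m
A = πr² = π(1.4600e-04 m)² = 6.697e-08 m²
R₍25₎ = ρL/A = (7.37×10^-8)(0.215)/(6.697e-08) = 0.2366 Ω
R₍176₎ = R₍25₎(1 + αΔT) = 0.2366 × (1 + 0.0065×151) = 0.4689 Ω
P = I²R = (0.0278)² × 0.4689 = 3.62×10^-4 W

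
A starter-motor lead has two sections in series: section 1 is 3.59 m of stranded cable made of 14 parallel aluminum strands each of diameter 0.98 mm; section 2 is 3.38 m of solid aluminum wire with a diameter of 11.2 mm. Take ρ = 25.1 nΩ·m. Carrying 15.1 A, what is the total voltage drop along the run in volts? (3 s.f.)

0.142 V

ρ = 25.1 nΩ·m = 2.51×10^-8 Ω·m
Section 1: A_strand = π(4.9000e-04)² = 7.543e-07 m²; R₁ = ρL/(N·A_s) = (2.51×10^-8)(3.59)/(14×7.543e-07) = 0.008533 Ω
Section 2: A = π(d/2)² = π(5.6000e-03 m)² = 9.852e-05 m²
R₂ = (2.51×10^-8)(3.38)/(9.852e-05) = 8.611×10^-4 Ω
R = R₁ + R₂ = 0.009394 Ω
V = IR = 15.1 × 0.009394 = 0.142 V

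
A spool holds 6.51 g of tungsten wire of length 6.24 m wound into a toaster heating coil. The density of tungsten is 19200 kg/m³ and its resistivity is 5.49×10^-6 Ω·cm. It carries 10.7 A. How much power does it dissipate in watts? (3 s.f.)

722 W

ρ = 5.49×10^-6 Ω·cm = 5.49×10^-8 Ω·m
A = m/(density·L) = 0.00651/(19200×6.24) = 5.4337e-08 m²
R = ρL/A = (5.49×10^-8)(6.24)/(5.4337e-08) = 6.305 Ω
P = I²R = (10.7)² × 6.305 = 722 W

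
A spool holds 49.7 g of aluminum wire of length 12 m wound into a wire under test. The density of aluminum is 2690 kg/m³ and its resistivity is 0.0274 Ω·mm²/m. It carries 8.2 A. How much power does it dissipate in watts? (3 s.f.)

14.4 W

ρ = 0.0274 Ω·mm²/m = 2.74×10^-8 Ω·m
A = m/(density·L) = 0.0497/(2690×12) = 1.5397e-06 m²
R = ρL/A = (2.74×10^-8)(12)/(1.5397e-06) = 0.2136 Ω
P = I²R = (8.2)² × 0.2136 = 14.4 W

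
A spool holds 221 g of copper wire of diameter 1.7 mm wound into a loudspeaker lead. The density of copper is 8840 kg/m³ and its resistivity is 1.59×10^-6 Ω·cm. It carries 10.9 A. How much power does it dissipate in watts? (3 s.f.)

ρ = 1.59×10^-6 Ω·cm = 1.59×10^-8 Ω·m
A = π(d/2)² = π(8.5000e-04 m)² = 2.2698e-06 m²
L = m/(density·A) = 0.221/(8840×2.2698e-06) = 11.01 m
R = ρL/A = (1.59×10^-8)(11.01)/(2.2698e-06) = 0.07715 Ω
P = I²R = (10.9)² × 0.07715 = 9.17 W

9.17 W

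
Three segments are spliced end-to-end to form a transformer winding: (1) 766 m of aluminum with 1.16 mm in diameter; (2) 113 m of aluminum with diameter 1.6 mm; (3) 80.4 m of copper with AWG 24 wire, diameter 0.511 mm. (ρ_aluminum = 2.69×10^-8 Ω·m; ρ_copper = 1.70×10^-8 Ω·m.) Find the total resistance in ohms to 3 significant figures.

27.7 Ω

Seg 1: A = π(d/2)² = π(5.8000e-04 m)² = 1.057e-06 m²
R_1 = (2.69×10^-8)(766)/(1.057e-06) = 19.5 Ω
Seg 2: A = π(d/2)² = π(8.0000e-04 m)² = 2.011e-06 m²
R_2 = (2.69×10^-8)(113)/(2.011e-06) = 1.512 Ω
Seg 3: A = π(0.511/2 mm)² = π(2.5550e-04 m)² = 2.051e-07 m²
R_3 = (1.70×10^-8)(80.4)/(2.051e-07) = 6.665 Ω
R_total = R_1 + R_2 + R_3 = 27.7 Ω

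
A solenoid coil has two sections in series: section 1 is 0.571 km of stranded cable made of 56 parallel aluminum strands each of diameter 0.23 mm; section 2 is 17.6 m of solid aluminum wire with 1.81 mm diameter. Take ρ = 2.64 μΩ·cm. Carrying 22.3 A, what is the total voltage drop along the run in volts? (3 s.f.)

149 V

ρ = 2.64 μΩ·cm = 2.64×10^-8 Ω·m
Section 1: A_strand = π(1.1500e-04)² = 4.155e-08 m²; R₁ = ρL/(N·A_s) = (2.64×10^-8)(571)/(56×4.155e-08) = 6.479 Ω
Section 2: A = π(d/2)² = π(9.0500e-04 m)² = 2.573e-06 m²
R₂ = (2.64×10^-8)(17.6)/(2.573e-06) = 0.1806 Ω
R = R₁ + R₂ = 6.66 Ω
V = IR = 22.3 × 6.66 = 149 V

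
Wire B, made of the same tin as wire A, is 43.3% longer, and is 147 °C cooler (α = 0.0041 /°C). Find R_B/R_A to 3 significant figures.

R ∝ ρL/d² with ρ ∝ (1+αΔT), so R_B/R_A = (1 + 43.3/100) × (1 − 0.0041×147)
= 1.433 × 0.3973 = 0.569

0.569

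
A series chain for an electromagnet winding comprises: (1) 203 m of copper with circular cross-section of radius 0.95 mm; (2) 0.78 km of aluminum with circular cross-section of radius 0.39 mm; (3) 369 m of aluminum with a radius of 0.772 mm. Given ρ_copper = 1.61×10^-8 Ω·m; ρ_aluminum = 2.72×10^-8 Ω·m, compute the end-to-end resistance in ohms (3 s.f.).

50.9 Ω

Seg 1: A = πr² = π(9.5000e-04 m)² = 2.835e-06 m²
R_1 = (1.61×10^-8)(203)/(2.835e-06) = 1.153 Ω
Seg 2: A = πr² = π(3.9000e-04 m)² = 4.778e-07 m²
R_2 = (2.72×10^-8)(780)/(4.778e-07) = 44.4 Ω
Seg 3: A = πr² = π(7.7200e-04 m)² = 1.872e-06 m²
R_3 = (2.72×10^-8)(369)/(1.872e-06) = 5.361 Ω
R_total = R_1 + R_2 + R_3 = 50.9 Ω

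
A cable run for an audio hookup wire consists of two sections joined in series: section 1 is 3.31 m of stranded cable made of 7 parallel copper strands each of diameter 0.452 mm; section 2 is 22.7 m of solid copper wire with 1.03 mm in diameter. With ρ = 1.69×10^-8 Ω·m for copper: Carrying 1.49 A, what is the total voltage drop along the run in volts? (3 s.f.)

0.760 V

Section 1: A_strand = π(2.2600e-04)² = 1.605e-07 m²; R₁ = ρL/(N·A_s) = (1.69×10^-8)(3.31)/(7×1.605e-07) = 0.0498 Ω
Section 2: A = π(d/2)² = π(5.1500e-04 m)² = 8.332e-07 m²
R₂ = (1.69×10^-8)(22.7)/(8.332e-07) = 0.4604 Ω
R = R₁ + R₂ = 0.5102 Ω
V = IR = 1.49 × 0.5102 = 0.760 V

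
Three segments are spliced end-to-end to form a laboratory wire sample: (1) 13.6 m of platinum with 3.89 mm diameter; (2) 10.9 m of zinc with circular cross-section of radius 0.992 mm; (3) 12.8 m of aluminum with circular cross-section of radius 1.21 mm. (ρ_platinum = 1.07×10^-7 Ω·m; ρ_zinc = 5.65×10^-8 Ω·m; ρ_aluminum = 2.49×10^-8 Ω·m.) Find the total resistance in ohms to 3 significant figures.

0.391 Ω

Seg 1: A = π(d/2)² = π(1.9450e-03 m)² = 1.188e-05 m²
R_1 = (1.07×10^-7)(13.6)/(1.188e-05) = 0.1224 Ω
Seg 2: A = πr² = π(9.9200e-04 m)² = 3.092e-06 m²
R_2 = (5.65×10^-8)(10.9)/(3.092e-06) = 0.1992 Ω
Seg 3: A = πr² = π(1.2100e-03 m)² = 4.600e-06 m²
R_3 = (2.49×10^-8)(12.8)/(4.600e-06) = 0.06929 Ω
R_total = R_1 + R_2 + R_3 = 0.391 Ω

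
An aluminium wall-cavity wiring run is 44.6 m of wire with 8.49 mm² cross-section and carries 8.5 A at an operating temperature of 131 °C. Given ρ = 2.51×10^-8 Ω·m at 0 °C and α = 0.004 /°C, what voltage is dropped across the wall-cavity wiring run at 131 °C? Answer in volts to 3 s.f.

A = 8.49 mm² = 8.490e-06 m²
R₍0₎ = ρL/A = (2.51×10^-8)(44.6)/(8.490e-06) = 0.1319 Ω
R₍131₎ = R₍0₎(1 + αΔT) = 0.1319 × (1 + 0.004×131) = 0.2009 Ω
V = IR = 8.5 × 0.2009 = 1.71 V

1.71 V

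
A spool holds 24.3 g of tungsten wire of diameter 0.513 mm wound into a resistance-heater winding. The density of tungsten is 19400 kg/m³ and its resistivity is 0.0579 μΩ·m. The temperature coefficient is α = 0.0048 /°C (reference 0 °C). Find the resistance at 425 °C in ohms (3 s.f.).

ρ = 0.0579 μΩ·m = 5.79×10^-8 Ω·m
A = π(d/2)² = π(2.5650e-04 m)² = 2.0669e-07 m²
L = m/(density·A) = 0.0243/(19400×2.0669e-07) = 6.06 m
R = ρL/A = (5.79×10^-8)(6.06)/(2.0669e-07) = 1.698 Ω
R(425 °C) = 1.698 × (1 + 0.0048×425) = 5.16 Ω

5.16 Ω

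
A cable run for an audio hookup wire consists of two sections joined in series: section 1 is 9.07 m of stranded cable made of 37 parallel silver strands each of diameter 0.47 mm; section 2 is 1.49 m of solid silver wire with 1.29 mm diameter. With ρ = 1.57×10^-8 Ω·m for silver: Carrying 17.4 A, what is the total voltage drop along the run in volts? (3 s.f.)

Section 1: A_strand = π(2.3500e-04)² = 1.735e-07 m²; R₁ = ρL/(N·A_s) = (1.57×10^-8)(9.07)/(37×1.735e-07) = 0.02218 Ω
Section 2: A = π(d/2)² = π(6.4500e-04 m)² = 1.307e-06 m²
R₂ = (1.57×10^-8)(1.49)/(1.307e-06) = 0.0179 Ω
R = R₁ + R₂ = 0.04008 Ω
V = IR = 17.4 × 0.04008 = 0.697 V

0.697 V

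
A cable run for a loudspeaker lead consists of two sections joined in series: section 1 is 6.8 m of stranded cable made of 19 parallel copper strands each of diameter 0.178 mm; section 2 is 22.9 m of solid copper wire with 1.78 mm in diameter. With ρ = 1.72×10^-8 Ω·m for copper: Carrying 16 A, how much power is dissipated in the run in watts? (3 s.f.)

Section 1: A_strand = π(8.9000e-05)² = 2.488e-08 m²; R₁ = ρL/(N·A_s) = (1.72×10^-8)(6.8)/(19×2.488e-08) = 0.2474 Ω
Section 2: A = π(d/2)² = π(8.9000e-04 m)² = 2.488e-06 m²
R₂ = (1.72×10^-8)(22.9)/(2.488e-06) = 0.1583 Ω
R = R₁ + R₂ = 0.4057 Ω
P = I²R = (16)² × 0.4057 = 104 W

104 W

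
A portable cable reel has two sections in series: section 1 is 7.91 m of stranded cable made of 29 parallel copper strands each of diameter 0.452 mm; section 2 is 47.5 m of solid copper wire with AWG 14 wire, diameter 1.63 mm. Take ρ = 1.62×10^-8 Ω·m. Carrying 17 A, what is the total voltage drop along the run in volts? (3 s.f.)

6.74 V

Section 1: A_strand = π(2.2600e-04)² = 1.605e-07 m²; R₁ = ρL/(N·A_s) = (1.62×10^-8)(7.91)/(29×1.605e-07) = 0.02754 Ω
Section 2: A = π(1.63/2 mm)² = π(8.1500e-04 m)² = 2.087e-06 m²
R₂ = (1.62×10^-8)(47.5)/(2.087e-06) = 0.3688 Ω
R = R₁ + R₂ = 0.3963 Ω
V = IR = 17 × 0.3963 = 6.74 V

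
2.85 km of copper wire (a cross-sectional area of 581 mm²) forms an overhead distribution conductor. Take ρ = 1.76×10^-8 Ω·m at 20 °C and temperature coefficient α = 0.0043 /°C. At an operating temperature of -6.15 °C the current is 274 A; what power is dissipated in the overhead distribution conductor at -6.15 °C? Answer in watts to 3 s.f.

A = 581 mm² = 5.810e-04 m²
R₍20₎ = ρL/A = (1.76×10^-8)(2850)/(5.810e-04) = 0.08633 Ω
R₍-6.15₎ = R₍20₎(1 + αΔT) = 0.08633 × (1 + 0.0043×-26.1) = 0.07663 Ω
P = I²R = (274)² × 0.07663 = 5750 W

5750 W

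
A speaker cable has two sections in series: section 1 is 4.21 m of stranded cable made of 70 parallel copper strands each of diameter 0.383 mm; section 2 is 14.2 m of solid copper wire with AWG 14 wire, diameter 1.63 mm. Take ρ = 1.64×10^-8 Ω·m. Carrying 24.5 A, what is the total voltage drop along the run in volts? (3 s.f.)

Section 1: A_strand = π(1.9150e-04)² = 1.152e-07 m²; R₁ = ρL/(N·A_s) = (1.64×10^-8)(4.21)/(70×1.152e-07) = 0.008561 Ω
Section 2: A = π(1.63/2 mm)² = π(8.1500e-04 m)² = 2.087e-06 m²
R₂ = (1.64×10^-8)(14.2)/(2.087e-06) = 0.1116 Ω
R = R₁ + R₂ = 0.1202 Ω
V = IR = 24.5 × 0.1202 = 2.94 V

2.94 V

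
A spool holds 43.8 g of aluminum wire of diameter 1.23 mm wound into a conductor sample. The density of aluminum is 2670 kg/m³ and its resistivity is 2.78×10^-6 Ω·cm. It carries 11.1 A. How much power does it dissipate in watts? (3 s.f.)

ρ = 2.78×10^-6 Ω·cm = 2.78×10^-8 Ω·m
A = π(d/2)² = π(6.1500e-04 m)² = 1.1882e-06 m²
L = m/(density·A) = 0.0438/(2670×1.1882e-06) = 13.81 m
R = ρL/A = (2.78×10^-8)(13.81)/(1.1882e-06) = 0.323 Ω
P = I²R = (11.1)² × 0.323 = 39.8 W

39.8 W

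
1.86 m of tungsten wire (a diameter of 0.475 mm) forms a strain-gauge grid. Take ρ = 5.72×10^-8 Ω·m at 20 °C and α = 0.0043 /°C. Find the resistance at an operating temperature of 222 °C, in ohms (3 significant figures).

1.12 Ω

A = π(d/2)² = π(2.3750e-04 m)² = 1.772e-07 m²
R₍20°C₎ = ρL/A = (5.72×10^-8)(1.86)/(1.772e-07) = 0.6004 Ω
R = R₀(1 + αΔT) = 0.6004(1 + 0.0043×202) = 1.12 Ω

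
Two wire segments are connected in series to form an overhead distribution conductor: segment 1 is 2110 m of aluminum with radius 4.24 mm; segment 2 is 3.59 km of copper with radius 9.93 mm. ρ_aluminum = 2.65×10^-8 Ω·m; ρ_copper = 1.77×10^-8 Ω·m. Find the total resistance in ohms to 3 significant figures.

1.20 Ω

Segment 1: A = πr² = π(4.2400e-03 m)² = 5.648e-05 m²
R₁ = ρL/A = (2.65×10^-8)(2110)/(5.648e-05) = 0.99 Ω
Segment 2: A = πr² = π(9.9300e-03 m)² = 3.098e-04 m²
R₂ = (1.77×10^-8)(3590)/(3.098e-04) = 0.2051 Ω
R = R₁ + R₂ = 1.20 Ω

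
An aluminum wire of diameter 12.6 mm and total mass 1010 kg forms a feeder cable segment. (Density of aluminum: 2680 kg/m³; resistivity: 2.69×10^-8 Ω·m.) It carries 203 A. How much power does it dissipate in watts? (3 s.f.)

A = π(d/2)² = π(6.3000e-03 m)² = 1.2469e-04 m²
L = m/(density·A) = 1010/(2680×1.2469e-04) = 3022 m
R = ρL/A = (2.69×10^-8)(3022)/(1.2469e-04) = 0.652 Ω
P = I²R = (203)² × 0.652 = 26900 W

26900 W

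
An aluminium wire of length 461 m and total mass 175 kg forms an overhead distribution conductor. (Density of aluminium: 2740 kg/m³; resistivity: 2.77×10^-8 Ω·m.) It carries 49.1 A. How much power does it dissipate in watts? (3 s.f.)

222 W

A = m/(density·L) = 175/(2740×461) = 1.3854e-04 m²
R = ρL/A = (2.77×10^-8)(461)/(1.3854e-04) = 0.09217 Ω
P = I²R = (49.1)² × 0.09217 = 222 W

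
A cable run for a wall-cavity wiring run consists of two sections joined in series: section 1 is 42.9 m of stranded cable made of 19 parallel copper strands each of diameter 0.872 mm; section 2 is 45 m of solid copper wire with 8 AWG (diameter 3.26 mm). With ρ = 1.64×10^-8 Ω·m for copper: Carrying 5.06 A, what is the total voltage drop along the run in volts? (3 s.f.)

Section 1: A_strand = π(4.3600e-04)² = 5.972e-07 m²; R₁ = ρL/(N·A_s) = (1.64×10^-8)(42.9)/(19×5.972e-07) = 0.062 Ω
Section 2: A = π(3.26/2 mm)² = π(1.6300e-03 m)² = 8.347e-06 m²
R₂ = (1.64×10^-8)(45)/(8.347e-06) = 0.08842 Ω
R = R₁ + R₂ = 0.1504 Ω
V = IR = 5.06 × 0.1504 = 0.761 V

0.761 V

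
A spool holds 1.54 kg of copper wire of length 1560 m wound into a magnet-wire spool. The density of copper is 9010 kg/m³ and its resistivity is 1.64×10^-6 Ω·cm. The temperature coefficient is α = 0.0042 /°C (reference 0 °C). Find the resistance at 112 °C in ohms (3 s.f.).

343 Ω

ρ = 1.64×10^-6 Ω·cm = 1.64×10^-8 Ω·m
A = m/(density·L) = 1.54/(9010×1560) = 1.0956e-07 m²
R = ρL/A = (1.64×10^-8)(1560)/(1.0956e-07) = 233.5 Ω
R(112 °C) = 233.5 × (1 + 0.0042×112) = 343 Ω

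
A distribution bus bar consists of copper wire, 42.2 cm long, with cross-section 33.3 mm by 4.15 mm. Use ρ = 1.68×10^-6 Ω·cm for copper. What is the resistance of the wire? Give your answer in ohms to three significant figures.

ρ = 1.68×10^-6 Ω·cm = 1.68×10^-8 Ω·m
A = 33.3 × 4.15 mm² = 138 mm² = 1.382e-04 m²
R = ρL/A = (1.68×10^-8)(0.422 m)/(1.382e-04 m²) = 5.13×10^-5 Ω

5.13×10^-5 Ω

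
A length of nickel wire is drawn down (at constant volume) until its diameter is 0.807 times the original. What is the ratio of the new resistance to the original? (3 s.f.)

2.36

Volume constant ⇒ L' = L/r² with r = 0.807. R' = ρL'/A' = ρ(L/r²)/(πr²d₀²/4) = R/r⁴.
Factor = 2.36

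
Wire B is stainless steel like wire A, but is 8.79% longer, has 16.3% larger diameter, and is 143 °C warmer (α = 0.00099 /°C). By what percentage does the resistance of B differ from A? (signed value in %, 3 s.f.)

R ∝ ρL/d² with ρ ∝ (1+αΔT), so R_B/R_A = (1 + 8.79/100) × (1 + 16.3/100)⁻² × (1 + 0.00099×143)
= 1.088 × 0.7393 × 1.142 = 0.9182
(R_B − R_A)/R_A = 0.9182 − 1 = -8.18%

-8.18%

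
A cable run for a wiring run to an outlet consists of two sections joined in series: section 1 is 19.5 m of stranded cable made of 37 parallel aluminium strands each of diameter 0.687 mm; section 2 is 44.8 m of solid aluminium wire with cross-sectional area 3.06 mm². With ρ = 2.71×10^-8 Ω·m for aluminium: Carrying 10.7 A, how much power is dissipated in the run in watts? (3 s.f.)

49.8 W

Section 1: A_strand = π(3.4350e-04)² = 3.707e-07 m²; R₁ = ρL/(N·A_s) = (2.71×10^-8)(19.5)/(37×3.707e-07) = 0.03853 Ω
Section 2: A = 3.06 mm² = 3.060e-06 m²
R₂ = (2.71×10^-8)(44.8)/(3.060e-06) = 0.3968 Ω
R = R₁ + R₂ = 0.4353 Ω
P = I²R = (10.7)² × 0.4353 = 49.8 W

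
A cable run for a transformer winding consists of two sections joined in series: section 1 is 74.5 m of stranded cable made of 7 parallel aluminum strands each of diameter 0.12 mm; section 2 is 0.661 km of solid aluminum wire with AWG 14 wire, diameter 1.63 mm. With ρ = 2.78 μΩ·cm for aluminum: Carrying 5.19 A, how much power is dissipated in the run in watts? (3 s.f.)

942 W

ρ = 2.78 μΩ·cm = 2.78×10^-8 Ω·m
Section 1: A_strand = π(6.0000e-05)² = 1.131e-08 m²; R₁ = ρL/(N·A_s) = (2.78×10^-8)(74.5)/(7×1.131e-08) = 26.16 Ω
Section 2: A = π(1.63/2 mm)² = π(8.1500e-04 m)² = 2.087e-06 m²
R₂ = (2.78×10^-8)(661)/(2.087e-06) = 8.806 Ω
R = R₁ + R₂ = 34.97 Ω
P = I²R = (5.19)² × 34.97 = 942 W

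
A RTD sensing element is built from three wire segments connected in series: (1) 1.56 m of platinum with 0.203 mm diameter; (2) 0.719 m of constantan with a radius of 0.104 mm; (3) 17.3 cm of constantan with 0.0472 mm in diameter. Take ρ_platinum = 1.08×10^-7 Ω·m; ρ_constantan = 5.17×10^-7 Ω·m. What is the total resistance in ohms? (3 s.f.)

Seg 1: A = π(d/2)² = π(1.0150e-04 m)² = 3.237e-08 m²
R_1 = (1.08×10^-7)(1.56)/(3.237e-08) = 5.206 Ω
Seg 2: A = πr² = π(1.0400e-04 m)² = 3.398e-08 m²
R_2 = (5.17×10^-7)(0.719)/(3.398e-08) = 10.94 Ω
Seg 3: A = π(d/2)² = π(2.3600e-05 m)² = 1.750e-09 m²
R_3 = (5.17×10^-7)(0.173)/(1.750e-09) = 51.12 Ω
R_total = R_1 + R_2 + R_3 = 67.3 Ω

67.3 Ω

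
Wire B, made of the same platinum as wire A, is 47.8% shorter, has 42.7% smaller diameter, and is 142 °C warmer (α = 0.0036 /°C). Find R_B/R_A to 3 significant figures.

2.40

R ∝ ρL/d² with ρ ∝ (1+αΔT), so R_B/R_A = (1 − 47.8/100) × (1 − 42.7/100)⁻² × (1 + 0.0036×142)
= 0.522 × 3.046 × 1.511 = 2.40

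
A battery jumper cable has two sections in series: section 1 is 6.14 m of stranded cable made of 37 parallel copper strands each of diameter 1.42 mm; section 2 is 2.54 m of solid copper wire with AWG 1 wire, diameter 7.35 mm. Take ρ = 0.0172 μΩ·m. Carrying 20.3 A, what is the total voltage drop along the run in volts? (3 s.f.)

ρ = 0.0172 μΩ·m = 1.72×10^-8 Ω·m
Section 1: A_strand = π(7.1000e-04)² = 1.584e-06 m²; R₁ = ρL/(N·A_s) = (1.72×10^-8)(6.14)/(37×1.584e-06) = 0.001802 Ω
Section 2: A = π(7.35/2 mm)² = π(3.6750e-03 m)² = 4.243e-05 m²
R₂ = (1.72×10^-8)(2.54)/(4.243e-05) = 0.00103 Ω
R = R₁ + R₂ = 0.002832 Ω
V = IR = 20.3 × 0.002832 = 0.0575 V

0.0575 V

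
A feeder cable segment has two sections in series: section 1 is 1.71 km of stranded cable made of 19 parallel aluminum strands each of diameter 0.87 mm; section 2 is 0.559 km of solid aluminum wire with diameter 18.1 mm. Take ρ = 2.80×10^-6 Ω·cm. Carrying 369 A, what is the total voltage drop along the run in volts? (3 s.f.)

1590 V

ρ = 2.80×10^-6 Ω·cm = 2.80×10^-8 Ω·m
Section 1: A_strand = π(4.3500e-04)² = 5.945e-07 m²; R₁ = ρL/(N·A_s) = (2.80×10^-8)(1710)/(19×5.945e-07) = 4.239 Ω
Section 2: A = π(d/2)² = π(9.0500e-03 m)² = 2.573e-04 m²
R₂ = (2.80×10^-8)(559)/(2.573e-04) = 0.06083 Ω
R = R₁ + R₂ = 4.3 Ω
V = IR = 369 × 4.3 = 1590 V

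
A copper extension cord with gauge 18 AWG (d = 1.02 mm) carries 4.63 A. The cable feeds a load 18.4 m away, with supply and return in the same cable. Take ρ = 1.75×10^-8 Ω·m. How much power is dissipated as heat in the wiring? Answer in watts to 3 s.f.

16.9 W

A = π(1.02/2 mm)² = π(5.1000e-04 m)² = 8.171e-07 m²
Total conductor length (both ways) L = 2 × 18.4 = 36.8 m
R = ρL/A = (1.75×10^-8)(36.8)/(8.171e-07) = 0.7881 Ω
P = I²R = (4.63)² × 0.7881 = 16.9 W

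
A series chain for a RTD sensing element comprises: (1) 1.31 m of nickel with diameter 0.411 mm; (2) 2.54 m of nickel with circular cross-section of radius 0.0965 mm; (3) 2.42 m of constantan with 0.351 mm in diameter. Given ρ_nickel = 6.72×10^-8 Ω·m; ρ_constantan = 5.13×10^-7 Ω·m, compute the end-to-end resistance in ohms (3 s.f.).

19.3 Ω

Seg 1: A = π(d/2)² = π(2.0550e-04 m)² = 1.327e-07 m²
R_1 = (6.72×10^-8)(1.31)/(1.327e-07) = 0.6635 Ω
Seg 2: A = πr² = π(9.6500e-05 m)² = 2.926e-08 m²
R_2 = (6.72×10^-8)(2.54)/(2.926e-08) = 5.834 Ω
Seg 3: A = π(d/2)² = π(1.7550e-04 m)² = 9.676e-08 m²
R_3 = (5.13×10^-7)(2.42)/(9.676e-08) = 12.83 Ω
R_total = R_1 + R_2 + R_3 = 19.3 Ω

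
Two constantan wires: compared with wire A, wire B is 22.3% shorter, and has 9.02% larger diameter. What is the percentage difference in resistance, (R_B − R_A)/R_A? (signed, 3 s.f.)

-34.6%

R ∝ L/d², so R_B/R_A = (1 − 22.3/100) × (1 + 9.02/100)⁻²
= 0.777 × 0.8414 = 0.6538
(R_B − R_A)/R_A = 0.6538 − 1 = -34.6%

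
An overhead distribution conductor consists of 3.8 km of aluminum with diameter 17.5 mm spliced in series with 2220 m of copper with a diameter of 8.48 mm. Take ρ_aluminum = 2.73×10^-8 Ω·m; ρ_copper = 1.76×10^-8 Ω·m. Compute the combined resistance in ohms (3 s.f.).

Segment 1: A = π(d/2)² = π(8.7500e-03 m)² = 2.405e-04 m²
R₁ = ρL/A = (2.73×10^-8)(3800)/(2.405e-04) = 0.4313 Ω
Segment 2: A = π(d/2)² = π(4.2400e-03 m)² = 5.648e-05 m²
R₂ = (1.76×10^-8)(2220)/(5.648e-05) = 0.6918 Ω
R = R₁ + R₂ = 1.12 Ω

1.12 Ω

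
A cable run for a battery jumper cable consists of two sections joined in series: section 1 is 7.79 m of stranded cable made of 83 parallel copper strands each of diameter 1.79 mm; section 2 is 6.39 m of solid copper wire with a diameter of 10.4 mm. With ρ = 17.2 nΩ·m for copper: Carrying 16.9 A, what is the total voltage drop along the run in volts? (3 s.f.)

0.0327 V

ρ = 17.2 nΩ·m = 1.72×10^-8 Ω·m
Section 1: A_strand = π(8.9500e-04)² = 2.516e-06 m²; R₁ = ρL/(N·A_s) = (1.72×10^-8)(7.79)/(83×2.516e-06) = 6.415×10^-4 Ω
Section 2: A = π(d/2)² = π(5.2000e-03 m)² = 8.495e-05 m²
R₂ = (1.72×10^-8)(6.39)/(8.495e-05) = 0.001294 Ω
R = R₁ + R₂ = 0.001935 Ω
V = IR = 16.9 × 0.001935 = 0.0327 V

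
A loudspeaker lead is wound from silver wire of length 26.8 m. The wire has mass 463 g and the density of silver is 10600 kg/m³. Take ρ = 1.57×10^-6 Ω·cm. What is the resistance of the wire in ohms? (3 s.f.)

0.258 Ω

ρ = 1.57×10^-6 Ω·cm = 1.57×10^-8 Ω·m
A = m/(density·L) = 0.463/(10600×26.8) = 1.6298e-06 m²
R = ρL/A = (1.57×10^-8)(26.8)/(1.6298e-06) = 0.258 Ω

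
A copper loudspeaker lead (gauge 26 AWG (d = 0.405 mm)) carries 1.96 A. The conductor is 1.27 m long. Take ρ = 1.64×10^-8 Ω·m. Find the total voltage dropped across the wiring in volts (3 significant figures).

0.317 V

A = π(0.405/2 mm)² = π(2.0250e-04 m)² = 1.288e-07 m²
R = ρL/A = (1.64×10^-8)(1.27)/(1.288e-07) = 0.1617 Ω
V = IR = 1.96 × 0.1617 = 0.317 V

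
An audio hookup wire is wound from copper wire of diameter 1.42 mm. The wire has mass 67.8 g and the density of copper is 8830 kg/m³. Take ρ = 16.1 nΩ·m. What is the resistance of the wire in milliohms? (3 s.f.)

49.3 mΩ

ρ = 16.1 nΩ·m = 1.61×10^-8 Ω·m
A = π(d/2)² = π(7.1000e-04 m)² = 1.5837e-06 m²
L = m/(density·A) = 0.0678/(8830×1.5837e-06) = 4.848 m
R = ρL/A = (1.61×10^-8)(4.848)/(1.5837e-06) = 49.3 mΩ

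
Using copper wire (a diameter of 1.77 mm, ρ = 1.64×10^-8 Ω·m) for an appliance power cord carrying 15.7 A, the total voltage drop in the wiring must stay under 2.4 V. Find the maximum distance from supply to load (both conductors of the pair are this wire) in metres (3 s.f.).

11.5 m

A = π(d/2)² = π(8.8500e-04 m)² = 2.461e-06 m²
L_max = V_max·A/(2·ρI) = (2.4)(2.461e-06)/(2×1.64×10^-8×15.7) = 11.5 m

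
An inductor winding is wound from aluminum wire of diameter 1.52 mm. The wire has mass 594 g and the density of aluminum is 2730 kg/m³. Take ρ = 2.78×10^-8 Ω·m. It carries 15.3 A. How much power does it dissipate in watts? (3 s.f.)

A = π(d/2)² = π(7.6000e-04 m)² = 1.8146e-06 m²
L = m/(density·A) = 0.594/(2730×1.8146e-06) = 119.9 m
R = ρL/A = (2.78×10^-8)(119.9)/(1.8146e-06) = 1.837 Ω
P = I²R = (15.3)² × 1.837 = 430 W

430 W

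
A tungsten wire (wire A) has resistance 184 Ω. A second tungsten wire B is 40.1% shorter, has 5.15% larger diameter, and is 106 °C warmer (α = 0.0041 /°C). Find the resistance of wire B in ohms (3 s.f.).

R ∝ ρL/d² with ρ ∝ (1+αΔT), so R_B/R_A = (1 − 40.1/100) × (1 + 5.15/100)⁻² × (1 + 0.0041×106)
= 0.599 × 0.9044 × 1.435 = 0.7772
R_B = 0.7772 × 184 = 143 Ω

143 Ω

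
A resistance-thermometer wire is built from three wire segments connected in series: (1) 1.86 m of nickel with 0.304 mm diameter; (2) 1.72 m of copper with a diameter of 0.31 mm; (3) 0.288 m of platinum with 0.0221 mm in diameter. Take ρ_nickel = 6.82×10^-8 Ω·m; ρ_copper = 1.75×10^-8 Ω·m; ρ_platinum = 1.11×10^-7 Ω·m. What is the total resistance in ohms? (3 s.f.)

85.5 Ω

Seg 1: A = π(d/2)² = π(1.5200e-04 m)² = 7.258e-08 m²
R_1 = (6.82×10^-8)(1.86)/(7.258e-08) = 1.748 Ω
Seg 2: A = π(d/2)² = π(1.5500e-04 m)² = 7.548e-08 m²
R_2 = (1.75×10^-8)(1.72)/(7.548e-08) = 0.3988 Ω
Seg 3: A = π(d/2)² = π(1.1050e-05 m)² = 3.836e-10 m²
R_3 = (1.11×10^-7)(0.288)/(3.836e-10) = 83.34 Ω
R_total = R_1 + R_2 + R_3 = 85.5 Ω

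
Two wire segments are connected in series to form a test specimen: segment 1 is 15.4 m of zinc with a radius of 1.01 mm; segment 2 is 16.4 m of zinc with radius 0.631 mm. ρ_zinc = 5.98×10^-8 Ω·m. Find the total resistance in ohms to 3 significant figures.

1.07 Ω

Segment 1: A = πr² = π(1.0100e-03 m)² = 3.205e-06 m²
R₁ = ρL/A = (5.98×10^-8)(15.4)/(3.205e-06) = 0.2874 Ω
Segment 2: A = πr² = π(6.3100e-04 m)² = 1.251e-06 m²
R₂ = (5.98×10^-8)(16.4)/(1.251e-06) = 0.784 Ω
R = R₁ + R₂ = 1.07 Ω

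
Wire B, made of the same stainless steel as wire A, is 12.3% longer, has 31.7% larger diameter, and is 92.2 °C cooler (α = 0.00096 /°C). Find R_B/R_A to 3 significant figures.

R ∝ ρL/d² with ρ ∝ (1+αΔT), so R_B/R_A = (1 + 12.3/100) × (1 + 31.7/100)⁻² × (1 − 0.00096×92.2)
= 1.123 × 0.5765 × 0.9115 = 0.590

0.590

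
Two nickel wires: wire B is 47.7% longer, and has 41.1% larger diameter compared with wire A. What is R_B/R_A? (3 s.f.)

R ∝ L/d², so R_B/R_A = (1 + 47.7/100) × (1 + 41.1/100)⁻²
= 1.477 × 0.5023 = 0.742

0.742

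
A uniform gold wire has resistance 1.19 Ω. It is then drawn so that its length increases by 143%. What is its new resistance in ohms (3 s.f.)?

7.03 Ω

k = 1 + 143/100 = 2.43; volume constant ⇒ A' = A/k, so R' = k²R.
R' = 5.905 × 1.19 = 7.03 Ω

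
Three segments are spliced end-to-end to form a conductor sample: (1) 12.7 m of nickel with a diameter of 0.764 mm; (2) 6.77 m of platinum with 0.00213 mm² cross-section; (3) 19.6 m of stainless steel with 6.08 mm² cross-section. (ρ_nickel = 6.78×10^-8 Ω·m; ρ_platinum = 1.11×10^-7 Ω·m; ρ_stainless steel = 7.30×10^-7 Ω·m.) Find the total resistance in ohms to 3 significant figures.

357 Ω

Seg 1: A = π(d/2)² = π(3.8200e-04 m)² = 4.584e-07 m²
R_1 = (6.78×10^-8)(12.7)/(4.584e-07) = 1.878 Ω
Seg 2: A = 0.00213 mm² = 2.130e-09 m²
R_2 = (1.11×10^-7)(6.77)/(2.130e-09) = 352.8 Ω
Seg 3: A = 6.08 mm² = 6.080e-06 m²
R_3 = (7.30×10^-7)(19.6)/(6.080e-06) = 2.353 Ω
R_total = R_1 + R_2 + R_3 = 357 Ω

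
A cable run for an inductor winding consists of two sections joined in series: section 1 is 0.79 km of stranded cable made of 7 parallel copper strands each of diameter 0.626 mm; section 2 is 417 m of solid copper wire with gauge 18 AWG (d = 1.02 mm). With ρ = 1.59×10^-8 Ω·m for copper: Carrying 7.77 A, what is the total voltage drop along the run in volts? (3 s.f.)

108 V

Section 1: A_strand = π(3.1300e-04)² = 3.078e-07 m²; R₁ = ρL/(N·A_s) = (1.59×10^-8)(790)/(7×3.078e-07) = 5.83 Ω
Section 2: A = π(1.02/2 mm)² = π(5.1000e-04 m)² = 8.171e-07 m²
R₂ = (1.59×10^-8)(417)/(8.171e-07) = 8.114 Ω
R = R₁ + R₂ = 13.94 Ω
V = IR = 7.77 × 13.94 = 108 V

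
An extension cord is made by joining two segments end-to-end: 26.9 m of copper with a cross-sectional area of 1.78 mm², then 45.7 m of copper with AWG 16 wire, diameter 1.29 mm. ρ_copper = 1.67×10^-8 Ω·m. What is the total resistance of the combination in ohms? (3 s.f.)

Segment 1: A = 1.78 mm² = 1.780e-06 m²
R₁ = ρL/A = (1.67×10^-8)(26.9)/(1.780e-06) = 0.2524 Ω
Segment 2: A = π(1.29/2 mm)² = π(6.4500e-04 m)² = 1.307e-06 m²
R₂ = (1.67×10^-8)(45.7)/(1.307e-06) = 0.5839 Ω
R = R₁ + R₂ = 0.836 Ω

0.836 Ω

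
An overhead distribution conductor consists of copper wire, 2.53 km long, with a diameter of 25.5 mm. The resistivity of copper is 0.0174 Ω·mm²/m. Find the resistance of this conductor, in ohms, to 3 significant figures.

ρ = 0.0174 Ω·mm²/m = 1.74×10^-8 Ω·m
A = π(d/2)² = π(1.2750e-02 m)² = 5.107e-04 m²
R = ρL/A = (1.74×10^-8)(2530 m)/(5.107e-04 m²) = 0.0862 Ω

0.0862 Ω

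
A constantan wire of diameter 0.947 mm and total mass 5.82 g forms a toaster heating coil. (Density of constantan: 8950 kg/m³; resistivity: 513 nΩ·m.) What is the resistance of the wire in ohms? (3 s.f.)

ρ = 513 nΩ·m = 5.13×10^-7 Ω·m
A = π(d/2)² = π(4.7350e-04 m)² = 7.0435e-07 m²
L = m/(density·A) = 0.00582/(8950×7.0435e-07) = 0.9232 m
R = ρL/A = (5.13×10^-7)(0.9232)/(7.0435e-07) = 0.672 Ω

0.672 Ω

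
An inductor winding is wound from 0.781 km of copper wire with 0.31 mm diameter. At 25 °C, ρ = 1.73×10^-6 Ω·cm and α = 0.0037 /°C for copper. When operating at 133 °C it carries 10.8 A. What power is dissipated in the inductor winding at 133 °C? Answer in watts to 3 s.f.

29200 W

ρ = 1.73×10^-6 Ω·cm = 1.73×10^-8 Ω·m
A = π(d/2)² = π(1.5500e-04 m)² = 7.548e-08 m²
R₍25₎ = ρL/A = (1.73×10^-8)(781)/(7.548e-08) = 179 Ω
R₍133₎ = R₍25₎(1 + αΔT) = 179 × (1 + 0.0037×108) = 250.5 Ω
P = I²R = (10.8)² × 250.5 = 29200 W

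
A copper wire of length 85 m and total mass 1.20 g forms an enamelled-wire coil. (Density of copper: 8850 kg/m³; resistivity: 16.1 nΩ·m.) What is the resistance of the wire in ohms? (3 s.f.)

ρ = 16.1 nΩ·m = 1.61×10^-8 Ω·m
A = m/(density·L) = 0.0012/(8850×85) = 1.5952e-09 m²
R = ρL/A = (1.61×10^-8)(85)/(1.5952e-09) = 858 Ω

858 Ω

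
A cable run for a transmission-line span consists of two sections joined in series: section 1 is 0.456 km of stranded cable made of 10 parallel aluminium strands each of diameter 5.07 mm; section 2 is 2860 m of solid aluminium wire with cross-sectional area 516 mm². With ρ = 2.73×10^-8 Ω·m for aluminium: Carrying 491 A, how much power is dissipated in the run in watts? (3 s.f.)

51300 W

Section 1: A_strand = π(2.5350e-03)² = 2.019e-05 m²; R₁ = ρL/(N·A_s) = (2.73×10^-8)(456)/(10×2.019e-05) = 0.06166 Ω
Section 2: A = 516 mm² = 5.160e-04 m²
R₂ = (2.73×10^-8)(2860)/(5.160e-04) = 0.1513 Ω
R = R₁ + R₂ = 0.213 Ω
P = I²R = (491)² × 0.213 = 51300 W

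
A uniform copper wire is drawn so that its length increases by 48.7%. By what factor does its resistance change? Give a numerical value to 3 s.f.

k = 1 + 48.7/100 = 1.487; volume constant ⇒ A' = A/k, so R' = k²R.
Factor = 2.21

2.21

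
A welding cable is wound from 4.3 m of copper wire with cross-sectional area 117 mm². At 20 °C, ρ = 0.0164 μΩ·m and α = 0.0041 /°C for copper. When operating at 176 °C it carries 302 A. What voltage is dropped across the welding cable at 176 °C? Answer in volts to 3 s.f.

0.298 V

ρ = 0.0164 μΩ·m = 1.64×10^-8 Ω·m
A = 117 mm² = 1.170e-04 m²
R₍20₎ = ρL/A = (1.64×10^-8)(4.3)/(1.170e-04) = 6.027×10^-4 Ω
R₍176₎ = R₍20₎(1 + αΔT) = 6.027×10^-4 × (1 + 0.0041×156) = 9.882×10^-4 Ω
V = IR = 302 × 9.882×10^-4 = 0.298 V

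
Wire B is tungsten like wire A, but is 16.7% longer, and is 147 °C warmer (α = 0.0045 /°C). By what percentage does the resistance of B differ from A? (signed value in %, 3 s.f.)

R ∝ ρL/d² with ρ ∝ (1+αΔT), so R_B/R_A = (1 + 16.7/100) × (1 + 0.0045×147)
= 1.167 × 1.661 = 1.939
(R_B − R_A)/R_A = 1.939 − 1 = 93.9%

93.9%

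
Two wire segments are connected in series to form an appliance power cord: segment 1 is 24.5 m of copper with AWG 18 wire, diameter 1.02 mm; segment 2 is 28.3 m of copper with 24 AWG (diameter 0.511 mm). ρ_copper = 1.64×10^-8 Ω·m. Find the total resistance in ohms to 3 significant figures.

2.75 Ω

Segment 1: A = π(1.02/2 mm)² = π(5.1000e-04 m)² = 8.171e-07 m²
R₁ = ρL/A = (1.64×10^-8)(24.5)/(8.171e-07) = 0.4917 Ω
Segment 2: A = π(0.511/2 mm)² = π(2.5550e-04 m)² = 2.051e-07 m²
R₂ = (1.64×10^-8)(28.3)/(2.051e-07) = 2.263 Ω
R = R₁ + R₂ = 2.75 Ω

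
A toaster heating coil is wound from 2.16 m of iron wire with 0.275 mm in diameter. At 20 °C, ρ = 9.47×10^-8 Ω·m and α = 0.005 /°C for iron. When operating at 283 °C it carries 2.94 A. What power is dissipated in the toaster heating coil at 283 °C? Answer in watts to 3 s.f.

A = π(d/2)² = π(1.3750e-04 m)² = 5.940e-08 m²
R₍20₎ = ρL/A = (9.47×10^-8)(2.16)/(5.940e-08) = 3.444 Ω
R₍283₎ = R₍20₎(1 + αΔT) = 3.444 × (1 + 0.005×263) = 7.973 Ω
P = I²R = (2.94)² × 7.973 = 68.9 W

68.9 W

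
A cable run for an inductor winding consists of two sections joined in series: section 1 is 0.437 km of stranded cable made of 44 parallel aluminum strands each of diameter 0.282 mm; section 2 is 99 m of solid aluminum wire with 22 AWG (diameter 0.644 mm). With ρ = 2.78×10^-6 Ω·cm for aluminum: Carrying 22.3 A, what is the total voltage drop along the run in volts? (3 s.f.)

ρ = 2.78×10^-6 Ω·cm = 2.78×10^-8 Ω·m
Section 1: A_strand = π(1.4100e-04)² = 6.246e-08 m²; R₁ = ρL/(N·A_s) = (2.78×10^-8)(437)/(44×6.246e-08) = 4.421 Ω
Section 2: A = π(0.644/2 mm)² = π(3.2200e-04 m)² = 3.257e-07 m²
R₂ = (2.78×10^-8)(99)/(3.257e-07) = 8.449 Ω
R = R₁ + R₂ = 12.87 Ω
V = IR = 22.3 × 12.87 = 287 V

287 V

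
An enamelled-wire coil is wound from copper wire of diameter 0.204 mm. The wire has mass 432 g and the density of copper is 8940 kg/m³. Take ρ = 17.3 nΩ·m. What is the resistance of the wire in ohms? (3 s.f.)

ρ = 17.3 nΩ·m = 1.73×10^-8 Ω·m
A = π(d/2)² = π(1.0200e-04 m)² = 3.2685e-08 m²
L = m/(density·A) = 0.432/(8940×3.2685e-08) = 1478 m
R = ρL/A = (1.73×10^-8)(1478)/(3.2685e-08) = 783 Ω

783 Ω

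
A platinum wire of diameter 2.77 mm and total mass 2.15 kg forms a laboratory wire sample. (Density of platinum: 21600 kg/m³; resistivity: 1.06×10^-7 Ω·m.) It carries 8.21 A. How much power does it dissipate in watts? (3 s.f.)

A = π(d/2)² = π(1.3850e-03 m)² = 6.0263e-06 m²
L = m/(density·A) = 2.15/(21600×6.0263e-06) = 16.52 m
R = ρL/A = (1.06×10^-7)(16.52)/(6.0263e-06) = 0.2905 Ω
P = I²R = (8.21)² × 0.2905 = 19.6 W

19.6 W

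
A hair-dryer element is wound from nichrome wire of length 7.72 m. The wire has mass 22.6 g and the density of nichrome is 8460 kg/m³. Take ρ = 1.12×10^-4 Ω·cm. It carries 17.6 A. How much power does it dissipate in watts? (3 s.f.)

ρ = 1.12×10^-4 Ω·cm = 1.12×10^-6 Ω·m
A = m/(density·L) = 0.0226/(8460×7.72) = 3.4604e-07 m²
R = ρL/A = (1.12×10^-6)(7.72)/(3.4604e-07) = 24.99 Ω
P = I²R = (17.6)² × 24.99 = 7740 W

7740 W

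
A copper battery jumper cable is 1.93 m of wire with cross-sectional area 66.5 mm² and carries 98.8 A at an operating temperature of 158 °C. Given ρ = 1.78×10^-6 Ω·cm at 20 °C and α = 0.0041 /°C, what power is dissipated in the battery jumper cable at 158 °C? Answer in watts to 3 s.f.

ρ = 1.78×10^-6 Ω·cm = 1.78×10^-8 Ω·m
A = 66.5 mm² = 6.650e-05 m²
R₍20₎ = ρL/A = (1.78×10^-8)(1.93)/(6.650e-05) = 5.166×10^-4 Ω
R₍158₎ = R₍20₎(1 + αΔT) = 5.166×10^-4 × (1 + 0.0041×138) = 8.089×10^-4 Ω
P = I²R = (98.8)² × 8.089×10^-4 = 7.90 W

7.90 W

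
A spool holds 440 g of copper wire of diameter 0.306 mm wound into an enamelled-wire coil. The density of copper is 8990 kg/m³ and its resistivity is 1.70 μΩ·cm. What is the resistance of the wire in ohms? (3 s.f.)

ρ = 1.70 μΩ·cm = 1.70×10^-8 Ω·m
A = π(d/2)² = π(1.5300e-04 m)² = 7.3542e-08 m²
L = m/(density·A) = 0.44/(8990×7.3542e-08) = 665.5 m
R = ρL/A = (1.70×10^-8)(665.5)/(7.3542e-08) = 154 Ω

154 Ω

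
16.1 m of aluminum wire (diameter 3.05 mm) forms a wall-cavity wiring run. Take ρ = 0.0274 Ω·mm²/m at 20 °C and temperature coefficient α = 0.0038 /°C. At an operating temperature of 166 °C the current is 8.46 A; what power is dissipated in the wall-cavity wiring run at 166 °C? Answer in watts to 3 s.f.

6.72 W

ρ = 0.0274 Ω·mm²/m = 2.74×10^-8 Ω·m
A = π(d/2)² = π(1.5250e-03 m)² = 7.306e-06 m²
R₍20₎ = ρL/A = (2.74×10^-8)(16.1)/(7.306e-06) = 0.06038 Ω
R₍166₎ = R₍20₎(1 + αΔT) = 0.06038 × (1 + 0.0038×146) = 0.09388 Ω
P = I²R = (8.46)² × 0.09388 = 6.72 W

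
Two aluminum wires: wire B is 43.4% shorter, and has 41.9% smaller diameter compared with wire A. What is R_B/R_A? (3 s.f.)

R ∝ L/d², so R_B/R_A = (1 − 43.4/100) × (1 − 41.9/100)⁻²
= 0.566 × 2.962 = 1.68

1.68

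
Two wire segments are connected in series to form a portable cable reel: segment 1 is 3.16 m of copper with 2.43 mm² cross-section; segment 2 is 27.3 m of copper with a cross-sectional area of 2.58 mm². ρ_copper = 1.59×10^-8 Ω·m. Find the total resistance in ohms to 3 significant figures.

0.189 Ω

Segment 1: A = 2.43 mm² = 2.430e-06 m²
R₁ = ρL/A = (1.59×10^-8)(3.16)/(2.430e-06) = 0.02068 Ω
Segment 2: A = 2.58 mm² = 2.580e-06 m²
R₂ = (1.59×10^-8)(27.3)/(2.580e-06) = 0.1682 Ω
R = R₁ + R₂ = 0.189 Ω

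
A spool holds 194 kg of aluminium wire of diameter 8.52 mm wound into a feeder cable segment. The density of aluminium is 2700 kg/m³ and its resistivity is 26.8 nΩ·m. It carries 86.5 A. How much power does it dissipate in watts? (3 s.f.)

ρ = 26.8 nΩ·m = 2.68×10^-8 Ω·m
A = π(d/2)² = π(4.2600e-03 m)² = 5.7012e-05 m²
L = m/(density·A) = 194/(2700×5.7012e-05) = 1260 m
R = ρL/A = (2.68×10^-8)(1260)/(5.7012e-05) = 0.5924 Ω
P = I²R = (86.5)² × 0.5924 = 4430 W

4430 W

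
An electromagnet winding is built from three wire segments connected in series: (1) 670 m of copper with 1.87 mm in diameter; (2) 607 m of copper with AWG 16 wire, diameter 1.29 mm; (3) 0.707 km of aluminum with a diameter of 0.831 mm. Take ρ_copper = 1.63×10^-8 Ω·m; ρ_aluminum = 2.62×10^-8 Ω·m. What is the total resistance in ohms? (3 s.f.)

45.7 Ω

Seg 1: A = π(d/2)² = π(9.3500e-04 m)² = 2.746e-06 m²
R_1 = (1.63×10^-8)(670)/(2.746e-06) = 3.976 Ω
Seg 2: A = π(1.29/2 mm)² = π(6.4500e-04 m)² = 1.307e-06 m²
R_2 = (1.63×10^-8)(607)/(1.307e-06) = 7.57 Ω
Seg 3: A = π(d/2)² = π(4.1550e-04 m)² = 5.424e-07 m²
R_3 = (2.62×10^-8)(707)/(5.424e-07) = 34.15 Ω
R_total = R_1 + R_2 + R_3 = 45.7 Ω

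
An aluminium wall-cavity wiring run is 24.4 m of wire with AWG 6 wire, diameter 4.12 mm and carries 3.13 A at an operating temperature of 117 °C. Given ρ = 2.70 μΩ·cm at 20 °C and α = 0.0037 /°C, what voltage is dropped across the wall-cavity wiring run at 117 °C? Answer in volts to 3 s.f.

0.210 V

ρ = 2.70 μΩ·cm = 2.70×10^-8 Ω·m
A = π(4.12/2 mm)² = π(2.0600e-03 m)² = 1.333e-05 m²
R₍20₎ = ρL/A = (2.70×10^-8)(24.4)/(1.333e-05) = 0.04942 Ω
R₍117₎ = R₍20₎(1 + αΔT) = 0.04942 × (1 + 0.0037×97) = 0.06715 Ω
V = IR = 3.13 × 0.06715 = 0.210 V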